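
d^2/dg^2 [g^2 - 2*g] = 2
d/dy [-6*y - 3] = -6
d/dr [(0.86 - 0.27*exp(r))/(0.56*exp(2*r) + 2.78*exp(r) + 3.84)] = (0.1512*exp(2*r) - 0.9632*exp(r) - 3.4276)*exp(r)/(0.3136*exp(4*r) + 3.1136*exp(3*r) + 12.0292*exp(2*r) + 21.3504*exp(r) + 14.7456)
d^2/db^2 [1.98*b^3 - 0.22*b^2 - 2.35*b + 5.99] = 11.88*b - 0.44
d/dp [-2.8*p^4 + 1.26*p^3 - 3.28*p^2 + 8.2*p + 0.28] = -11.2*p^3 + 3.78*p^2 - 6.56*p + 8.2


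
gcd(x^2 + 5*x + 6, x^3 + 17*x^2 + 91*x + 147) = x + 3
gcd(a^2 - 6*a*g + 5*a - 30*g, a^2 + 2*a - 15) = a + 5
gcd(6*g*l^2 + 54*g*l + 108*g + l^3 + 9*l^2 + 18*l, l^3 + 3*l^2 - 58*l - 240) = l + 6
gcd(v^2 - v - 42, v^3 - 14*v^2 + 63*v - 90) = 1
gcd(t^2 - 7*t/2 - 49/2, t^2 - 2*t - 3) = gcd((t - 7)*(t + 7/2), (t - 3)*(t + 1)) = 1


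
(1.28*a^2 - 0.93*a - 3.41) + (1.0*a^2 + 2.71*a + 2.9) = 2.28*a^2 + 1.78*a - 0.51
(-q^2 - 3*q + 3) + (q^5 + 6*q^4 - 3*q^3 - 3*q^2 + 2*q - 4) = q^5 + 6*q^4 - 3*q^3 - 4*q^2 - q - 1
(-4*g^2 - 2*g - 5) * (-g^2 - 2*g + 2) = 4*g^4 + 10*g^3 + g^2 + 6*g - 10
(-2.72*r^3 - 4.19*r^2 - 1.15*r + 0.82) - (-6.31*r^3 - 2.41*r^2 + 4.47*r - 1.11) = 3.59*r^3 - 1.78*r^2 - 5.62*r + 1.93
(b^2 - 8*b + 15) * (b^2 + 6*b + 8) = b^4 - 2*b^3 - 25*b^2 + 26*b + 120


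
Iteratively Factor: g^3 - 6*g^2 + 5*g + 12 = (g - 4)*(g^2 - 2*g - 3) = (g - 4)*(g + 1)*(g - 3)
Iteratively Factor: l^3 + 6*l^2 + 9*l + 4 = (l + 1)*(l^2 + 5*l + 4) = (l + 1)^2*(l + 4)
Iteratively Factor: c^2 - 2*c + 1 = (c - 1)*(c - 1)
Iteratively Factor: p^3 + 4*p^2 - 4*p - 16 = (p + 4)*(p^2 - 4) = (p - 2)*(p + 4)*(p + 2)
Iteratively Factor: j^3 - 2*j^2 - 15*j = (j + 3)*(j^2 - 5*j) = j*(j + 3)*(j - 5)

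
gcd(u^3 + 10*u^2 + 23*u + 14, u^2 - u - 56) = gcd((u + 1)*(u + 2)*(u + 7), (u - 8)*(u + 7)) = u + 7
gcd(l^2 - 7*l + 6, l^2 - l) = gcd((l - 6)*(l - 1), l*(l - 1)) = l - 1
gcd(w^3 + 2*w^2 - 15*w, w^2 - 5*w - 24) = 1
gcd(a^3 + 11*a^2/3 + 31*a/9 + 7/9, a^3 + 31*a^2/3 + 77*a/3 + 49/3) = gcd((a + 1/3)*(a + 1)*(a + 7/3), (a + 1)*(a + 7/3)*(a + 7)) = a^2 + 10*a/3 + 7/3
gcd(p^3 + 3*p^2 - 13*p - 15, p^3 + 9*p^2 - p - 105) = p^2 + 2*p - 15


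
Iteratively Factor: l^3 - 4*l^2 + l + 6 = (l - 2)*(l^2 - 2*l - 3) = (l - 2)*(l + 1)*(l - 3)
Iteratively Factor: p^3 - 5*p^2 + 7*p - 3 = (p - 3)*(p^2 - 2*p + 1) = (p - 3)*(p - 1)*(p - 1)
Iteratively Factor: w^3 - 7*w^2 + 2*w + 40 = (w - 4)*(w^2 - 3*w - 10) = (w - 4)*(w + 2)*(w - 5)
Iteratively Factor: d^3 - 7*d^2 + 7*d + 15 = (d - 3)*(d^2 - 4*d - 5) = (d - 5)*(d - 3)*(d + 1)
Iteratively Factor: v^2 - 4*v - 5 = (v + 1)*(v - 5)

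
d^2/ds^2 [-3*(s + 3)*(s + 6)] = -6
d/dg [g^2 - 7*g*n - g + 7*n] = 2*g - 7*n - 1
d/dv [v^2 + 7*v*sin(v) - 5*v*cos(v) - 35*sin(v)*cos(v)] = 5*v*sin(v) + 7*v*cos(v) + 2*v + 7*sin(v) - 5*cos(v) - 35*cos(2*v)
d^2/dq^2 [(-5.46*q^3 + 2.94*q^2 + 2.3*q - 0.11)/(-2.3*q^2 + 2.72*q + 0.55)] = (8.5265128291212e-14*q^5 - 5.6843418860808e-14*q^4 + 33.485048*q^3 + 30.18576*q^2 - 11.67606*q + 7.008848)/(12.167*q^6 - 43.1664*q^5 + 42.32046*q^4 + 0.521151999999997*q^3 - 10.12011*q^2 - 2.4684*q - 0.166375)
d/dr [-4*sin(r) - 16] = -4*cos(r)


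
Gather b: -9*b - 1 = -9*b - 1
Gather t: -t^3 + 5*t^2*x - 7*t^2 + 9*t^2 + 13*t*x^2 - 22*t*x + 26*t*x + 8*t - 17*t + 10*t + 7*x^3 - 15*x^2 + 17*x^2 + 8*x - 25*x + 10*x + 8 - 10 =-t^3 + t^2*(5*x + 2) + t*(13*x^2 + 4*x + 1) + 7*x^3 + 2*x^2 - 7*x - 2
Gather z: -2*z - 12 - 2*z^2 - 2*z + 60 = -2*z^2 - 4*z + 48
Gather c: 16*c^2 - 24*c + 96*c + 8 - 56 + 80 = 16*c^2 + 72*c + 32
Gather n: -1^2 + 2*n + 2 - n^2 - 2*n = 1 - n^2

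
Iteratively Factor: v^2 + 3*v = (v + 3)*(v)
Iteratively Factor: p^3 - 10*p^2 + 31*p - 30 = (p - 3)*(p^2 - 7*p + 10) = (p - 3)*(p - 2)*(p - 5)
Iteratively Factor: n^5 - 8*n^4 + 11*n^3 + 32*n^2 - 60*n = (n - 2)*(n^4 - 6*n^3 - n^2 + 30*n) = (n - 2)*(n + 2)*(n^3 - 8*n^2 + 15*n) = (n - 5)*(n - 2)*(n + 2)*(n^2 - 3*n) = n*(n - 5)*(n - 2)*(n + 2)*(n - 3)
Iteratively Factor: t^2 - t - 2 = (t + 1)*(t - 2)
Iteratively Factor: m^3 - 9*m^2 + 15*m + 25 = (m + 1)*(m^2 - 10*m + 25) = (m - 5)*(m + 1)*(m - 5)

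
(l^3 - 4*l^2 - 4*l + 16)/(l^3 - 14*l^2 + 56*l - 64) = (l + 2)/(l - 8)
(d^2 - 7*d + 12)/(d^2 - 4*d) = (d - 3)/d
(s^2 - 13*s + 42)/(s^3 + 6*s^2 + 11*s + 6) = (s^2 - 13*s + 42)/(s^3 + 6*s^2 + 11*s + 6)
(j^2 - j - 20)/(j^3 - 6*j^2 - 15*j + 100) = 1/(j - 5)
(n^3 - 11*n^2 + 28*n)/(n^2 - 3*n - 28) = n*(n - 4)/(n + 4)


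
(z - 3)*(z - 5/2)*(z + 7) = z^3 + 3*z^2/2 - 31*z + 105/2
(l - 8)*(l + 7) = l^2 - l - 56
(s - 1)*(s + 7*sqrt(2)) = s^2 - s + 7*sqrt(2)*s - 7*sqrt(2)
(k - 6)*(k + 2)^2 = k^3 - 2*k^2 - 20*k - 24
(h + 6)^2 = h^2 + 12*h + 36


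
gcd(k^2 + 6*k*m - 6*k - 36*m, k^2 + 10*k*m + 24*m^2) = k + 6*m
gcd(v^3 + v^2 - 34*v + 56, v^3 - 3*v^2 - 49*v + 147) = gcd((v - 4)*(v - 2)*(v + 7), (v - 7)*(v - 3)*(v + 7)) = v + 7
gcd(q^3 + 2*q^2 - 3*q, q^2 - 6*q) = q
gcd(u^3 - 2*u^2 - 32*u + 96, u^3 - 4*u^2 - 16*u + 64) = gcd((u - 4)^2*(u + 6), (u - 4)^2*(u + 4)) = u^2 - 8*u + 16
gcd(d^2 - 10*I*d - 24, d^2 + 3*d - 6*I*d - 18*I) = d - 6*I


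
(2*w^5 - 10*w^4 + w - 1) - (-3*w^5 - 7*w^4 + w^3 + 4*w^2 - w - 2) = 5*w^5 - 3*w^4 - w^3 - 4*w^2 + 2*w + 1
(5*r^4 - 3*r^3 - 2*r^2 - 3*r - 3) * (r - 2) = 5*r^5 - 13*r^4 + 4*r^3 + r^2 + 3*r + 6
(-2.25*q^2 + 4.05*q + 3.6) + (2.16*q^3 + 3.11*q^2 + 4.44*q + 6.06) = 2.16*q^3 + 0.86*q^2 + 8.49*q + 9.66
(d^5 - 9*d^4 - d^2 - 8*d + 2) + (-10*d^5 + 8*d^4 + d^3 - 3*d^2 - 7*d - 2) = -9*d^5 - d^4 + d^3 - 4*d^2 - 15*d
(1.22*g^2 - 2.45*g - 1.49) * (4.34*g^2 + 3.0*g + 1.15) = 5.2948*g^4 - 6.973*g^3 - 12.4136*g^2 - 7.2875*g - 1.7135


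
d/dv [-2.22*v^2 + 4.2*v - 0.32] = 4.2 - 4.44*v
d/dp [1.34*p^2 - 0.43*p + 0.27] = 2.68*p - 0.43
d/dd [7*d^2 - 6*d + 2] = 14*d - 6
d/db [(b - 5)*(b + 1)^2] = 3*(b - 3)*(b + 1)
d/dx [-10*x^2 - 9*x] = -20*x - 9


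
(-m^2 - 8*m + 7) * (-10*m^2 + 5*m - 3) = 10*m^4 + 75*m^3 - 107*m^2 + 59*m - 21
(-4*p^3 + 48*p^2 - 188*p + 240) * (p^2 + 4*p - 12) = -4*p^5 + 32*p^4 + 52*p^3 - 1088*p^2 + 3216*p - 2880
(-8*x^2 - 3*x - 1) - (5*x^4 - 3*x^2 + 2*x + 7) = -5*x^4 - 5*x^2 - 5*x - 8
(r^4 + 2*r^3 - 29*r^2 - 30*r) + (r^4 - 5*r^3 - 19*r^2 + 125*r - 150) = 2*r^4 - 3*r^3 - 48*r^2 + 95*r - 150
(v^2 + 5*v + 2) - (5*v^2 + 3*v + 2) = -4*v^2 + 2*v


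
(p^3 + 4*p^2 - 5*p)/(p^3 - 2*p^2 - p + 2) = p*(p + 5)/(p^2 - p - 2)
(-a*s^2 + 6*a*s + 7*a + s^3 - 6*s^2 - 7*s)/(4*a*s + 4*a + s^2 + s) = (-a*s + 7*a + s^2 - 7*s)/(4*a + s)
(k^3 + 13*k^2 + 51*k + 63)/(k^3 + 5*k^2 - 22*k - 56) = (k^2 + 6*k + 9)/(k^2 - 2*k - 8)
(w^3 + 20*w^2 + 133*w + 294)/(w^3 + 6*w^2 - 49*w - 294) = (w + 7)/(w - 7)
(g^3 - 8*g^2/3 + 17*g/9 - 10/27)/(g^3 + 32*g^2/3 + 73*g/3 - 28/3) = (9*g^2 - 21*g + 10)/(9*(g^2 + 11*g + 28))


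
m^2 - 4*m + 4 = (m - 2)^2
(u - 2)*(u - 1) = u^2 - 3*u + 2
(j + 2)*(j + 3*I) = j^2 + 2*j + 3*I*j + 6*I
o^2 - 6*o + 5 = (o - 5)*(o - 1)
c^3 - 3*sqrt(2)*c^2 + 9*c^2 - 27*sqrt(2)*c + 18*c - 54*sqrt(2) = (c + 3)*(c + 6)*(c - 3*sqrt(2))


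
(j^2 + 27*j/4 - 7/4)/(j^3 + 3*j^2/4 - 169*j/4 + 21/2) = 1/(j - 6)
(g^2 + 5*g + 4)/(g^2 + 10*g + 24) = (g + 1)/(g + 6)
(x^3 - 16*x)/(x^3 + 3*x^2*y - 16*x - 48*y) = x/(x + 3*y)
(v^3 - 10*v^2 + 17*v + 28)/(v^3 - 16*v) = (v^2 - 6*v - 7)/(v*(v + 4))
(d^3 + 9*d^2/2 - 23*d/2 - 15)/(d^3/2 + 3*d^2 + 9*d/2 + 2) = (2*d^2 + 7*d - 30)/(d^2 + 5*d + 4)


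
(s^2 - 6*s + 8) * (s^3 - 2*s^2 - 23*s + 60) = s^5 - 8*s^4 - 3*s^3 + 182*s^2 - 544*s + 480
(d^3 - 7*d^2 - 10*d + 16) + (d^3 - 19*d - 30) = 2*d^3 - 7*d^2 - 29*d - 14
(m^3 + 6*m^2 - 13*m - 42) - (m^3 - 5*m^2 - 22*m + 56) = 11*m^2 + 9*m - 98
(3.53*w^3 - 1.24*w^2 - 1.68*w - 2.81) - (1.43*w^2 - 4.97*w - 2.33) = 3.53*w^3 - 2.67*w^2 + 3.29*w - 0.48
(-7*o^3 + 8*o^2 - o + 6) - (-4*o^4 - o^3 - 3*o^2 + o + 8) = 4*o^4 - 6*o^3 + 11*o^2 - 2*o - 2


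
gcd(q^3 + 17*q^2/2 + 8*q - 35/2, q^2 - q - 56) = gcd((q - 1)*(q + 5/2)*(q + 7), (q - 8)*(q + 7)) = q + 7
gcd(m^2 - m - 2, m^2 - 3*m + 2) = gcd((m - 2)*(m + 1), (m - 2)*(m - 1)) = m - 2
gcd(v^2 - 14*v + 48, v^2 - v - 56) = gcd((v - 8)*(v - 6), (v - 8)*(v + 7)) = v - 8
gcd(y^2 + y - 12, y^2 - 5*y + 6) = y - 3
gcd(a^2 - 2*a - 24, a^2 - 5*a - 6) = a - 6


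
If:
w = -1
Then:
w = -1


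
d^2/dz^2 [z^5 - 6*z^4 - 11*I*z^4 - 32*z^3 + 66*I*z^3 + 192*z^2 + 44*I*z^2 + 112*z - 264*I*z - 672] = 20*z^3 + z^2*(-72 - 132*I) + z*(-192 + 396*I) + 384 + 88*I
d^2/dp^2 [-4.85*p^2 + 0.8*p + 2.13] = -9.70000000000000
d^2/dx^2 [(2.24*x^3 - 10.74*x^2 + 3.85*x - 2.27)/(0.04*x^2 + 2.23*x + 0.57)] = (24.104784*x^3 + 18.531024*x^2 + 2.625072*x - 39.239776)/(6.4e-5*x^6 + 0.010704*x^5 + 0.599484*x^4 + 11.394631*x^3 + 8.542647*x^2 + 2.173581*x + 0.185193)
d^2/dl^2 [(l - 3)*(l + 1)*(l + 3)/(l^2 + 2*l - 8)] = 2*(l^3 - 51*l^2 - 78*l - 188)/(l^6 + 6*l^5 - 12*l^4 - 88*l^3 + 96*l^2 + 384*l - 512)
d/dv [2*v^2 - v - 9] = 4*v - 1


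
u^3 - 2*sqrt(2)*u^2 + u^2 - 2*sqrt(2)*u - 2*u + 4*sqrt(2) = (u - 1)*(u + 2)*(u - 2*sqrt(2))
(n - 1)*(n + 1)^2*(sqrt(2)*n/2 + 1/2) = sqrt(2)*n^4/2 + n^3/2 + sqrt(2)*n^3/2 - sqrt(2)*n^2/2 + n^2/2 - sqrt(2)*n/2 - n/2 - 1/2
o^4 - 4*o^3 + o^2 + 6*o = o*(o - 3)*(o - 2)*(o + 1)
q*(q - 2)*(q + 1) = q^3 - q^2 - 2*q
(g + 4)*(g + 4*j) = g^2 + 4*g*j + 4*g + 16*j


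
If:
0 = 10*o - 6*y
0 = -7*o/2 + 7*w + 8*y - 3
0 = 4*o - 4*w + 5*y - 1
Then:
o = 57/377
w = 163/754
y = 95/377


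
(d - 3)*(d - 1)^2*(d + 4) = d^4 - d^3 - 13*d^2 + 25*d - 12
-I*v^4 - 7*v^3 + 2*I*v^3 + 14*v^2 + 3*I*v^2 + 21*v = v*(v - 3)*(v - 7*I)*(-I*v - I)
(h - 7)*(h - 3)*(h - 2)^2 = h^4 - 14*h^3 + 65*h^2 - 124*h + 84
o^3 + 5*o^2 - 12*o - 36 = (o - 3)*(o + 2)*(o + 6)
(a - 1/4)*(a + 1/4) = a^2 - 1/16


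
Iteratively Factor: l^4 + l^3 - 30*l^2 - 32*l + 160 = (l - 5)*(l^3 + 6*l^2 - 32) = (l - 5)*(l + 4)*(l^2 + 2*l - 8) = (l - 5)*(l - 2)*(l + 4)*(l + 4)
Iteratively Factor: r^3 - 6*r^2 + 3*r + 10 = (r - 2)*(r^2 - 4*r - 5) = (r - 2)*(r + 1)*(r - 5)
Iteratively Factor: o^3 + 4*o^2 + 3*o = (o)*(o^2 + 4*o + 3) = o*(o + 3)*(o + 1)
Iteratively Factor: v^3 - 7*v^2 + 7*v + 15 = (v - 3)*(v^2 - 4*v - 5) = (v - 5)*(v - 3)*(v + 1)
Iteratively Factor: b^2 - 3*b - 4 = (b - 4)*(b + 1)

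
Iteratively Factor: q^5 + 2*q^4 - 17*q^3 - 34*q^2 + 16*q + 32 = (q + 4)*(q^4 - 2*q^3 - 9*q^2 + 2*q + 8) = (q - 4)*(q + 4)*(q^3 + 2*q^2 - q - 2) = (q - 4)*(q + 1)*(q + 4)*(q^2 + q - 2) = (q - 4)*(q + 1)*(q + 2)*(q + 4)*(q - 1)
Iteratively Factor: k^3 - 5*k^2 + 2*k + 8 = (k + 1)*(k^2 - 6*k + 8) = (k - 2)*(k + 1)*(k - 4)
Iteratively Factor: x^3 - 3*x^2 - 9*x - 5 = (x + 1)*(x^2 - 4*x - 5) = (x - 5)*(x + 1)*(x + 1)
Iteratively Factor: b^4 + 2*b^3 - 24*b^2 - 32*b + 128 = (b - 2)*(b^3 + 4*b^2 - 16*b - 64) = (b - 2)*(b + 4)*(b^2 - 16) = (b - 4)*(b - 2)*(b + 4)*(b + 4)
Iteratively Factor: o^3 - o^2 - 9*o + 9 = (o + 3)*(o^2 - 4*o + 3) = (o - 3)*(o + 3)*(o - 1)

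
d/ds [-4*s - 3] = -4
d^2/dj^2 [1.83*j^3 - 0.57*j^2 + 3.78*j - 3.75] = 10.98*j - 1.14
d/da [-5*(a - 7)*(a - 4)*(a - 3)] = -15*a^2 + 140*a - 305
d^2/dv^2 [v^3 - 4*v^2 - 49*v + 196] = 6*v - 8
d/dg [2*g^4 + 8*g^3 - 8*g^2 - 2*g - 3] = 8*g^3 + 24*g^2 - 16*g - 2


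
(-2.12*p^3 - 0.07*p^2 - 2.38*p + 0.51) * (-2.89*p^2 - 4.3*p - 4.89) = 6.1268*p^5 + 9.3183*p^4 + 17.546*p^3 + 9.1024*p^2 + 9.4452*p - 2.4939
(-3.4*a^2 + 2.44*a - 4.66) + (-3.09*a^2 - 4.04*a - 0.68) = -6.49*a^2 - 1.6*a - 5.34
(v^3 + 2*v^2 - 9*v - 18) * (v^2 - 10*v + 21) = v^5 - 8*v^4 - 8*v^3 + 114*v^2 - 9*v - 378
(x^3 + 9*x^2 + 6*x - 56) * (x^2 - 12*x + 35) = x^5 - 3*x^4 - 67*x^3 + 187*x^2 + 882*x - 1960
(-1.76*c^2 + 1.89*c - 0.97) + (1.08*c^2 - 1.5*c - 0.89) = -0.68*c^2 + 0.39*c - 1.86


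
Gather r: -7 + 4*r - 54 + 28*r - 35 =32*r - 96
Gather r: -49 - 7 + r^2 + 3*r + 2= r^2 + 3*r - 54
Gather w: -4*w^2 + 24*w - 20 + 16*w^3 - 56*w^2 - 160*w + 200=16*w^3 - 60*w^2 - 136*w + 180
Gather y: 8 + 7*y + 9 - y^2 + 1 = -y^2 + 7*y + 18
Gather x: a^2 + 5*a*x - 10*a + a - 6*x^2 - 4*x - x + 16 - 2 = a^2 - 9*a - 6*x^2 + x*(5*a - 5) + 14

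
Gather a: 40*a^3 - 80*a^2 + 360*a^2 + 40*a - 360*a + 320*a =40*a^3 + 280*a^2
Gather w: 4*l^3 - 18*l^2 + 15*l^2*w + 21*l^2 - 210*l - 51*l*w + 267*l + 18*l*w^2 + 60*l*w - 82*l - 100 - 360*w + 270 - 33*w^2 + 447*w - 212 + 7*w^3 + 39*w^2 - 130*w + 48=4*l^3 + 3*l^2 - 25*l + 7*w^3 + w^2*(18*l + 6) + w*(15*l^2 + 9*l - 43) + 6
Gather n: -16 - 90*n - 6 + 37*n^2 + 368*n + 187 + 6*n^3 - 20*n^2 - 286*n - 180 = 6*n^3 + 17*n^2 - 8*n - 15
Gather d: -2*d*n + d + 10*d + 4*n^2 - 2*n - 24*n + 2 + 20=d*(11 - 2*n) + 4*n^2 - 26*n + 22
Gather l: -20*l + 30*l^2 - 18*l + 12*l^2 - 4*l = 42*l^2 - 42*l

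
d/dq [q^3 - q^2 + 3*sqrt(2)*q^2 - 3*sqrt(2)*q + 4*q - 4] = 3*q^2 - 2*q + 6*sqrt(2)*q - 3*sqrt(2) + 4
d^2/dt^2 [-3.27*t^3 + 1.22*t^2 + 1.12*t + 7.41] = 2.44 - 19.62*t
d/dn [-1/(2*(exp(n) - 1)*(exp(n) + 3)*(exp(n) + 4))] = ((exp(n) - 1)*(exp(n) + 3) + (exp(n) - 1)*(exp(n) + 4) + (exp(n) + 3)*(exp(n) + 4))/(8*(exp(n) + 3)^2*(exp(n) + 4)^2*sinh(n/2)^2)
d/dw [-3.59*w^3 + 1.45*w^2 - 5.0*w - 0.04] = -10.77*w^2 + 2.9*w - 5.0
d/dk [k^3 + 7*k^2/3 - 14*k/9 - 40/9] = 3*k^2 + 14*k/3 - 14/9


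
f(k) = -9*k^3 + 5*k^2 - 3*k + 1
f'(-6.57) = -1234.15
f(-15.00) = 31546.00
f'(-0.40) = -11.32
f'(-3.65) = -399.21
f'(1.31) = -36.23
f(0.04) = 0.89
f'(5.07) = -646.33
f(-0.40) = 3.58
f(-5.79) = 1932.93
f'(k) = -27*k^2 + 10*k - 3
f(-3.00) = 298.00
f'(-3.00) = -276.00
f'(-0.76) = -26.20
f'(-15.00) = -6228.00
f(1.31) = -14.58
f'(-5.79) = -966.05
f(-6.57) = 2788.88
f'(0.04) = -2.64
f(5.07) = -1058.60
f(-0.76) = 10.12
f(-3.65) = 516.21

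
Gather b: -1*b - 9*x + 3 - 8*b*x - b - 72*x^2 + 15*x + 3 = b*(-8*x - 2) - 72*x^2 + 6*x + 6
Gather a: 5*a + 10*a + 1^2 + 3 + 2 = 15*a + 6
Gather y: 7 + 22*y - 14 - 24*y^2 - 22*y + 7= -24*y^2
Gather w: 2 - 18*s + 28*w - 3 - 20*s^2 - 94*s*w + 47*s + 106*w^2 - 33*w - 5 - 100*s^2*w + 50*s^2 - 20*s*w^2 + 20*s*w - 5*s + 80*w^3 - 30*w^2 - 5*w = 30*s^2 + 24*s + 80*w^3 + w^2*(76 - 20*s) + w*(-100*s^2 - 74*s - 10) - 6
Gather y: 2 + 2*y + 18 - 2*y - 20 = 0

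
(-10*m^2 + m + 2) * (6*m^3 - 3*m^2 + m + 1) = -60*m^5 + 36*m^4 - m^3 - 15*m^2 + 3*m + 2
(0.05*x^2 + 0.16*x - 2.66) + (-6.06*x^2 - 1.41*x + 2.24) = -6.01*x^2 - 1.25*x - 0.42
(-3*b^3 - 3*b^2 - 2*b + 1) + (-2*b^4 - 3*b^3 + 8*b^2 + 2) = -2*b^4 - 6*b^3 + 5*b^2 - 2*b + 3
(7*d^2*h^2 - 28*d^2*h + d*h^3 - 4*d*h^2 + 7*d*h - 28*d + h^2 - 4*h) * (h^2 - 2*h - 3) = 7*d^2*h^4 - 42*d^2*h^3 + 35*d^2*h^2 + 84*d^2*h + d*h^5 - 6*d*h^4 + 12*d*h^3 - 30*d*h^2 + 35*d*h + 84*d + h^4 - 6*h^3 + 5*h^2 + 12*h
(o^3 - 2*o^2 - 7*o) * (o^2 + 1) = o^5 - 2*o^4 - 6*o^3 - 2*o^2 - 7*o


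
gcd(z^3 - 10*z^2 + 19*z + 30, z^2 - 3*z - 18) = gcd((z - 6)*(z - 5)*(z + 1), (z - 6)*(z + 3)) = z - 6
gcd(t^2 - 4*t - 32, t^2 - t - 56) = t - 8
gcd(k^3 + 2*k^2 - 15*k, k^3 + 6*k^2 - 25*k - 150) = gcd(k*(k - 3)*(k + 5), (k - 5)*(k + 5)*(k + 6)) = k + 5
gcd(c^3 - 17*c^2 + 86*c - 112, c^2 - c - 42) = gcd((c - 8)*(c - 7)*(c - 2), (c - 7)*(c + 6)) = c - 7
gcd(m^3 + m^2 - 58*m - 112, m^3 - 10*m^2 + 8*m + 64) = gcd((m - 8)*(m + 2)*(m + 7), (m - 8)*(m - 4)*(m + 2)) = m^2 - 6*m - 16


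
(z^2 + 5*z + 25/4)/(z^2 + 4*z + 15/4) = (2*z + 5)/(2*z + 3)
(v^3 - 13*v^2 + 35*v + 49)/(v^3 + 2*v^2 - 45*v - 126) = (v^2 - 6*v - 7)/(v^2 + 9*v + 18)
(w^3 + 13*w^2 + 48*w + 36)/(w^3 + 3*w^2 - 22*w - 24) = (w + 6)/(w - 4)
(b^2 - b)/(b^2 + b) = (b - 1)/(b + 1)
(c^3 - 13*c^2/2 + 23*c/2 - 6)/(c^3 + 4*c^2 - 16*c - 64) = (2*c^2 - 5*c + 3)/(2*(c^2 + 8*c + 16))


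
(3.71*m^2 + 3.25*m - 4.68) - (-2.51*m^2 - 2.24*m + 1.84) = 6.22*m^2 + 5.49*m - 6.52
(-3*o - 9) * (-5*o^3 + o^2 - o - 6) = 15*o^4 + 42*o^3 - 6*o^2 + 27*o + 54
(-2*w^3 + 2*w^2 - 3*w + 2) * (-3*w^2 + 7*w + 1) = 6*w^5 - 20*w^4 + 21*w^3 - 25*w^2 + 11*w + 2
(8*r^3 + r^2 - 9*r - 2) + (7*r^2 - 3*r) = 8*r^3 + 8*r^2 - 12*r - 2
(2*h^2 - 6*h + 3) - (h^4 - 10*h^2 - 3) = -h^4 + 12*h^2 - 6*h + 6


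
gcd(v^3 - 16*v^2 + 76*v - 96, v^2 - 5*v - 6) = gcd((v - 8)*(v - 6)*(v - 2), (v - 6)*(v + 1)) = v - 6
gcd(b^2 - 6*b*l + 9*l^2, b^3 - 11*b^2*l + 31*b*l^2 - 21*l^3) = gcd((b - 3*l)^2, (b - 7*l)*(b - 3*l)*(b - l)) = b - 3*l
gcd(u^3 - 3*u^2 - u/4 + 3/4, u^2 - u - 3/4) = u + 1/2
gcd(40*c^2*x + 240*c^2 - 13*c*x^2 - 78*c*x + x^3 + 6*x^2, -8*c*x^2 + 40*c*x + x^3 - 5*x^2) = -8*c + x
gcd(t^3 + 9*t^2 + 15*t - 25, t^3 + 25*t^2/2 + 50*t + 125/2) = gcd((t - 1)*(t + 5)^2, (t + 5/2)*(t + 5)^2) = t^2 + 10*t + 25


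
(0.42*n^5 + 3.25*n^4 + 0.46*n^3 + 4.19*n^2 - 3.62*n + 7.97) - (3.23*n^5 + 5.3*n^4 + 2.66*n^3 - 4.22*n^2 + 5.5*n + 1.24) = -2.81*n^5 - 2.05*n^4 - 2.2*n^3 + 8.41*n^2 - 9.12*n + 6.73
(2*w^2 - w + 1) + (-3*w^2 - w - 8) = -w^2 - 2*w - 7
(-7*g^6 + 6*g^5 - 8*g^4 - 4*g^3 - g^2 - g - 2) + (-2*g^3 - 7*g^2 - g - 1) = -7*g^6 + 6*g^5 - 8*g^4 - 6*g^3 - 8*g^2 - 2*g - 3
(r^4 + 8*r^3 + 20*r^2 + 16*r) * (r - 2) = r^5 + 6*r^4 + 4*r^3 - 24*r^2 - 32*r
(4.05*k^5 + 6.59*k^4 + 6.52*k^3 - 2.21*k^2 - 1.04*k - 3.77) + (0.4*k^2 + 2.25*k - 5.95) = 4.05*k^5 + 6.59*k^4 + 6.52*k^3 - 1.81*k^2 + 1.21*k - 9.72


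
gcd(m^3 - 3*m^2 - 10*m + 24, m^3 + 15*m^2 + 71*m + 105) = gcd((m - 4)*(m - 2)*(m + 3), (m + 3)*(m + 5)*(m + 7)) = m + 3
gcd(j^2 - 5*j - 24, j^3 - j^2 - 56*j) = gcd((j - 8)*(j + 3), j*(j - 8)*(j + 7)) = j - 8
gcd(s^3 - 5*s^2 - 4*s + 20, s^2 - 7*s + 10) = s^2 - 7*s + 10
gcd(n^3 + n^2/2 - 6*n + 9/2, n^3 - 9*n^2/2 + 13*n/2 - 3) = n^2 - 5*n/2 + 3/2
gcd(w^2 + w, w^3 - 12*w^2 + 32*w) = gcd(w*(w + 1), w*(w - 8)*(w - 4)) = w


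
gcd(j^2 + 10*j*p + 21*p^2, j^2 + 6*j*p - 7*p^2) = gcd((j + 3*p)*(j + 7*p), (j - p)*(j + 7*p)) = j + 7*p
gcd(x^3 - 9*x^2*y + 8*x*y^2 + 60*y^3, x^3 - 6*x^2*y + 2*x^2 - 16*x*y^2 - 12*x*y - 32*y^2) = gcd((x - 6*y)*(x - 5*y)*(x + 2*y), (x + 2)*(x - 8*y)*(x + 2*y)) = x + 2*y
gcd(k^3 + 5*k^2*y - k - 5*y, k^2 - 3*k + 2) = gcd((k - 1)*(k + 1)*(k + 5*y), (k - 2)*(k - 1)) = k - 1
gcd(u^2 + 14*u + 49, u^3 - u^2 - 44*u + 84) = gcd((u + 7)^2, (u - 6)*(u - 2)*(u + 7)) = u + 7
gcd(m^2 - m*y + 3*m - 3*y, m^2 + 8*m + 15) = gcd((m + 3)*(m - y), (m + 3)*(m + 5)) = m + 3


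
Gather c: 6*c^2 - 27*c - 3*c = 6*c^2 - 30*c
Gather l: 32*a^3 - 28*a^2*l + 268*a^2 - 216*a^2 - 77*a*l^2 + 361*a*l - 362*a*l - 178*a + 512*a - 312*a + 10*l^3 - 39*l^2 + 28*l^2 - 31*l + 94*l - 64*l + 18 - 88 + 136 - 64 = 32*a^3 + 52*a^2 + 22*a + 10*l^3 + l^2*(-77*a - 11) + l*(-28*a^2 - a - 1) + 2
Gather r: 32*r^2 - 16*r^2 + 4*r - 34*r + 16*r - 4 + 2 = 16*r^2 - 14*r - 2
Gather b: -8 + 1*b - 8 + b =2*b - 16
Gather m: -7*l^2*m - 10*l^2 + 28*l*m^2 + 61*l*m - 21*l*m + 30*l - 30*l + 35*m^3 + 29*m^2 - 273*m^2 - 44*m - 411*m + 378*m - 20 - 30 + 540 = -10*l^2 + 35*m^3 + m^2*(28*l - 244) + m*(-7*l^2 + 40*l - 77) + 490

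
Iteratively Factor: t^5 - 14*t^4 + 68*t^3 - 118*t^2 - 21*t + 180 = (t - 5)*(t^4 - 9*t^3 + 23*t^2 - 3*t - 36) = (t - 5)*(t - 3)*(t^3 - 6*t^2 + 5*t + 12) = (t - 5)*(t - 3)*(t + 1)*(t^2 - 7*t + 12) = (t - 5)*(t - 3)^2*(t + 1)*(t - 4)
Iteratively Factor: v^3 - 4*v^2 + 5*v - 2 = (v - 2)*(v^2 - 2*v + 1) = (v - 2)*(v - 1)*(v - 1)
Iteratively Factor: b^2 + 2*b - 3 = (b - 1)*(b + 3)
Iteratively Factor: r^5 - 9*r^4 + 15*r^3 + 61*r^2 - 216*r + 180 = (r - 5)*(r^4 - 4*r^3 - 5*r^2 + 36*r - 36) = (r - 5)*(r - 2)*(r^3 - 2*r^2 - 9*r + 18) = (r - 5)*(r - 2)^2*(r^2 - 9) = (r - 5)*(r - 3)*(r - 2)^2*(r + 3)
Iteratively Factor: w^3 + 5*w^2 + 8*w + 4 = (w + 1)*(w^2 + 4*w + 4) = (w + 1)*(w + 2)*(w + 2)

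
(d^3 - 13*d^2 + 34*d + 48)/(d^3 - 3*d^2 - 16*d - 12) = (d - 8)/(d + 2)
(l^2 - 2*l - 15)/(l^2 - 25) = (l + 3)/(l + 5)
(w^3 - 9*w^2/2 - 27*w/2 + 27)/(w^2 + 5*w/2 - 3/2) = (2*w^2 - 15*w + 18)/(2*w - 1)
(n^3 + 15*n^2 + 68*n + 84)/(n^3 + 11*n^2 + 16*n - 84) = (n + 2)/(n - 2)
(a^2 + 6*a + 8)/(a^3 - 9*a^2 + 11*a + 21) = (a^2 + 6*a + 8)/(a^3 - 9*a^2 + 11*a + 21)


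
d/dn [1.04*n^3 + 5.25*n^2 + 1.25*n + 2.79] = 3.12*n^2 + 10.5*n + 1.25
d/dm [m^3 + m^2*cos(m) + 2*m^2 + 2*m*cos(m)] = -m^2*sin(m) + 3*m^2 + 2*sqrt(2)*m*cos(m + pi/4) + 4*m + 2*cos(m)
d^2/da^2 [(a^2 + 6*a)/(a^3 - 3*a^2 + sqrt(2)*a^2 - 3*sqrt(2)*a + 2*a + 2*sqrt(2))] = 2*(a*(a + 6)*(3*a^2 - 6*a + 2*sqrt(2)*a - 3*sqrt(2) + 2)^2 - (a*(a + 6)*(3*a - 3 + sqrt(2)) + 2*(a + 3)*(3*a^2 - 6*a + 2*sqrt(2)*a - 3*sqrt(2) + 2))*(a^3 - 3*a^2 + sqrt(2)*a^2 - 3*sqrt(2)*a + 2*a + 2*sqrt(2)) + (a^3 - 3*a^2 + sqrt(2)*a^2 - 3*sqrt(2)*a + 2*a + 2*sqrt(2))^2)/(a^3 - 3*a^2 + sqrt(2)*a^2 - 3*sqrt(2)*a + 2*a + 2*sqrt(2))^3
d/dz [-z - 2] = -1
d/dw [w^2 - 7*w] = 2*w - 7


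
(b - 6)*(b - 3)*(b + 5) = b^3 - 4*b^2 - 27*b + 90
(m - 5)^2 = m^2 - 10*m + 25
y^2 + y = y*(y + 1)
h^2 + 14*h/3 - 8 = (h - 4/3)*(h + 6)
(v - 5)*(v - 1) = v^2 - 6*v + 5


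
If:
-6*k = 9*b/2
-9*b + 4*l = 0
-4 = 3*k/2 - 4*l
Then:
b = 32/81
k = -8/27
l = 8/9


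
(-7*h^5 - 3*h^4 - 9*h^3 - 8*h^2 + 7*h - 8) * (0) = 0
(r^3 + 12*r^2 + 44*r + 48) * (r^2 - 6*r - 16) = r^5 + 6*r^4 - 44*r^3 - 408*r^2 - 992*r - 768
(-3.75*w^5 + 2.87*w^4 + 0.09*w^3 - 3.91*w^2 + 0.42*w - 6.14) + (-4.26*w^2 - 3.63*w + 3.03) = -3.75*w^5 + 2.87*w^4 + 0.09*w^3 - 8.17*w^2 - 3.21*w - 3.11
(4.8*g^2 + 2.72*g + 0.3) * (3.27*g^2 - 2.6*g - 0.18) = 15.696*g^4 - 3.5856*g^3 - 6.955*g^2 - 1.2696*g - 0.054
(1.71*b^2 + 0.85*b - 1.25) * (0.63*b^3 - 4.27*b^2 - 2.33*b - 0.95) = 1.0773*b^5 - 6.7662*b^4 - 8.4013*b^3 + 1.7325*b^2 + 2.105*b + 1.1875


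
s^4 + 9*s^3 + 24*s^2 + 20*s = s*(s + 2)^2*(s + 5)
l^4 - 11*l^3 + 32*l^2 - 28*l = l*(l - 7)*(l - 2)^2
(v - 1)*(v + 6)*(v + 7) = v^3 + 12*v^2 + 29*v - 42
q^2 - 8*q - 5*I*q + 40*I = (q - 8)*(q - 5*I)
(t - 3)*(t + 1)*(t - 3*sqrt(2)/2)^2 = t^4 - 3*sqrt(2)*t^3 - 2*t^3 + 3*t^2/2 + 6*sqrt(2)*t^2 - 9*t + 9*sqrt(2)*t - 27/2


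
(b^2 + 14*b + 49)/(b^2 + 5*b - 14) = (b + 7)/(b - 2)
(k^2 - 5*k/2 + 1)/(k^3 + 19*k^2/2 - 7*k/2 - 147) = (2*k^2 - 5*k + 2)/(2*k^3 + 19*k^2 - 7*k - 294)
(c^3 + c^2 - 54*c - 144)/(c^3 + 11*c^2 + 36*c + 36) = (c - 8)/(c + 2)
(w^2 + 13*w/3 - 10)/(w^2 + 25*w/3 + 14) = (3*w - 5)/(3*w + 7)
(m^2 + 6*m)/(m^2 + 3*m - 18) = m/(m - 3)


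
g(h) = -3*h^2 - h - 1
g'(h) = -6*h - 1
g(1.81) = -12.64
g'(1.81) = -11.86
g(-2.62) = -18.97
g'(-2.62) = 14.72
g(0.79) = -3.66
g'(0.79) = -5.74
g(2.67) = -25.06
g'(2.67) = -17.02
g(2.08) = -16.06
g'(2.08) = -13.48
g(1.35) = -7.82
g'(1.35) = -9.10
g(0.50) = -2.25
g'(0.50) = -4.00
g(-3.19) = -28.34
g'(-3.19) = 18.14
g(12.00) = -445.00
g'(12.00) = -73.00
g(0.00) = -1.00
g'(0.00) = -1.00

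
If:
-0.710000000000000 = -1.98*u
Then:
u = 0.36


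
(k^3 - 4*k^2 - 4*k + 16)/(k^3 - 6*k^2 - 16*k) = (k^2 - 6*k + 8)/(k*(k - 8))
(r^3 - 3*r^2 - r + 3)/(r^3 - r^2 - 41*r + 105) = (r^2 - 1)/(r^2 + 2*r - 35)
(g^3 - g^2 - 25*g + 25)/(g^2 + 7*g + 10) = (g^2 - 6*g + 5)/(g + 2)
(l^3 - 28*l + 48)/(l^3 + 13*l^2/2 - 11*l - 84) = 2*(l^2 - 6*l + 8)/(2*l^2 + l - 28)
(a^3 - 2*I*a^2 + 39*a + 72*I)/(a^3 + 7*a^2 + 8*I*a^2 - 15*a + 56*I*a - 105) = (a^2 - 5*I*a + 24)/(a^2 + a*(7 + 5*I) + 35*I)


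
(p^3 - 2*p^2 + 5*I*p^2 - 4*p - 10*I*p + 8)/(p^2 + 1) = (p^2 + p*(-2 + 4*I) - 8*I)/(p - I)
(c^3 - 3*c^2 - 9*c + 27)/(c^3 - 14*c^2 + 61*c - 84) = (c^2 - 9)/(c^2 - 11*c + 28)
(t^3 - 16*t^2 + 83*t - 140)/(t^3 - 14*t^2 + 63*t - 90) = (t^2 - 11*t + 28)/(t^2 - 9*t + 18)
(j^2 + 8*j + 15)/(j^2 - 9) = (j + 5)/(j - 3)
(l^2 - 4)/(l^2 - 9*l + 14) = (l + 2)/(l - 7)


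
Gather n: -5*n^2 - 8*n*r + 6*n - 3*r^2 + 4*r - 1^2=-5*n^2 + n*(6 - 8*r) - 3*r^2 + 4*r - 1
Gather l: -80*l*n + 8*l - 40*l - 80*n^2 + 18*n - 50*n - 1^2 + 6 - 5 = l*(-80*n - 32) - 80*n^2 - 32*n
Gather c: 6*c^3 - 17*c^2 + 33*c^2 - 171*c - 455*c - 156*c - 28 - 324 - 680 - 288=6*c^3 + 16*c^2 - 782*c - 1320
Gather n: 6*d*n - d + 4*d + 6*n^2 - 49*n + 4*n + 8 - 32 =3*d + 6*n^2 + n*(6*d - 45) - 24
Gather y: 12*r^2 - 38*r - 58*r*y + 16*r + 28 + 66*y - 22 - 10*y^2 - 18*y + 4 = 12*r^2 - 22*r - 10*y^2 + y*(48 - 58*r) + 10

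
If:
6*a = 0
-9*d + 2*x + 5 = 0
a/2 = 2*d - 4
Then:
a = 0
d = 2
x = 13/2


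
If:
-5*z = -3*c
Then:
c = 5*z/3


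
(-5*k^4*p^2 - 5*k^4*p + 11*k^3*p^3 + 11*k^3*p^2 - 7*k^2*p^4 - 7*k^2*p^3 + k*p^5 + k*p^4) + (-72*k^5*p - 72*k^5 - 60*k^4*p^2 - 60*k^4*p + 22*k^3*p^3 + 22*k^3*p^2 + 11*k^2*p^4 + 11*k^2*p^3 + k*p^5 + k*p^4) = -72*k^5*p - 72*k^5 - 65*k^4*p^2 - 65*k^4*p + 33*k^3*p^3 + 33*k^3*p^2 + 4*k^2*p^4 + 4*k^2*p^3 + 2*k*p^5 + 2*k*p^4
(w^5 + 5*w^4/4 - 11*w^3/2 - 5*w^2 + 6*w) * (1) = w^5 + 5*w^4/4 - 11*w^3/2 - 5*w^2 + 6*w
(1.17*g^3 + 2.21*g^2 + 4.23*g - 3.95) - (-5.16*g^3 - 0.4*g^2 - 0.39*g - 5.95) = 6.33*g^3 + 2.61*g^2 + 4.62*g + 2.0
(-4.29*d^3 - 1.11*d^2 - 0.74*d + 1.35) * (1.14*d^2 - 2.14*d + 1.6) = -4.8906*d^5 + 7.9152*d^4 - 5.3322*d^3 + 1.3466*d^2 - 4.073*d + 2.16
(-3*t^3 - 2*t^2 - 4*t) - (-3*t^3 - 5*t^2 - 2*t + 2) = 3*t^2 - 2*t - 2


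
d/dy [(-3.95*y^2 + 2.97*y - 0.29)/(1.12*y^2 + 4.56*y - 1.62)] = (-21.3384*y^2 + 13.4476*y - 3.489)/(1.2544*y^4 + 10.2144*y^3 + 17.1648*y^2 - 14.7744*y + 2.6244)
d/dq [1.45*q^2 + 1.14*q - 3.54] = 2.9*q + 1.14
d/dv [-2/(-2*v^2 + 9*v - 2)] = 2*(9 - 4*v)/(2*v^2 - 9*v + 2)^2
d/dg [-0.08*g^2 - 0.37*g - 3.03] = -0.16*g - 0.37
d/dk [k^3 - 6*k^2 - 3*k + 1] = 3*k^2 - 12*k - 3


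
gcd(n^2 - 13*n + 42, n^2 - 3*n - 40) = 1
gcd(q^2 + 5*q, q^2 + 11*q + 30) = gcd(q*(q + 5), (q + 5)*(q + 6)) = q + 5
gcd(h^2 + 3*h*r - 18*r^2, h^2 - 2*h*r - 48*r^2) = h + 6*r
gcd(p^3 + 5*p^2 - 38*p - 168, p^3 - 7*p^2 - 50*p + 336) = p^2 + p - 42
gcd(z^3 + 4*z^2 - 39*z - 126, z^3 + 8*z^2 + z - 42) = z^2 + 10*z + 21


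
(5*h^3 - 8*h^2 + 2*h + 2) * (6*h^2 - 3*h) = 30*h^5 - 63*h^4 + 36*h^3 + 6*h^2 - 6*h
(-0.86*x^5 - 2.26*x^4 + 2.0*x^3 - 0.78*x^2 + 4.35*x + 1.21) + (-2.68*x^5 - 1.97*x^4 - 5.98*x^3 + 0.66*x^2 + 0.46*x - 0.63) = -3.54*x^5 - 4.23*x^4 - 3.98*x^3 - 0.12*x^2 + 4.81*x + 0.58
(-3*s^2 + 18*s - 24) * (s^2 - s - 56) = -3*s^4 + 21*s^3 + 126*s^2 - 984*s + 1344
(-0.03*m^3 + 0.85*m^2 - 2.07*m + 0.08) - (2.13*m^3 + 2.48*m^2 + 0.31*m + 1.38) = -2.16*m^3 - 1.63*m^2 - 2.38*m - 1.3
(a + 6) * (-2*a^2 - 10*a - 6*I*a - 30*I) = -2*a^3 - 22*a^2 - 6*I*a^2 - 60*a - 66*I*a - 180*I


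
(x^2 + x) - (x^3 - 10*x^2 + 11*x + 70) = -x^3 + 11*x^2 - 10*x - 70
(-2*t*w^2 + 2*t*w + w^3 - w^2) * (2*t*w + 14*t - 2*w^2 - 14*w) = -4*t^2*w^3 - 24*t^2*w^2 + 28*t^2*w + 6*t*w^4 + 36*t*w^3 - 42*t*w^2 - 2*w^5 - 12*w^4 + 14*w^3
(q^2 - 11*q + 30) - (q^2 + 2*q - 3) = 33 - 13*q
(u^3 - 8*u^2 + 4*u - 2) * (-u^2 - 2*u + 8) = -u^5 + 6*u^4 + 20*u^3 - 70*u^2 + 36*u - 16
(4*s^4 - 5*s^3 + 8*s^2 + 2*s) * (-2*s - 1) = -8*s^5 + 6*s^4 - 11*s^3 - 12*s^2 - 2*s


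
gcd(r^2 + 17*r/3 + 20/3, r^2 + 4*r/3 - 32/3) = r + 4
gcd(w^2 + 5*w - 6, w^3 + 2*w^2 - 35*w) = 1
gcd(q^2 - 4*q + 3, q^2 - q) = q - 1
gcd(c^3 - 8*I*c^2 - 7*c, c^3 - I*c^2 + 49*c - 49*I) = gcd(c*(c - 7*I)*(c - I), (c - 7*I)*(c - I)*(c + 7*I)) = c^2 - 8*I*c - 7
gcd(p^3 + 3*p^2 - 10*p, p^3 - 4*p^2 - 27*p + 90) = p + 5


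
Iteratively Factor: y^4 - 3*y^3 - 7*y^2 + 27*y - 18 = (y + 3)*(y^3 - 6*y^2 + 11*y - 6) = (y - 2)*(y + 3)*(y^2 - 4*y + 3) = (y - 3)*(y - 2)*(y + 3)*(y - 1)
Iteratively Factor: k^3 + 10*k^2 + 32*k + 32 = (k + 4)*(k^2 + 6*k + 8) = (k + 4)^2*(k + 2)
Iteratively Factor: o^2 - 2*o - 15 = (o + 3)*(o - 5)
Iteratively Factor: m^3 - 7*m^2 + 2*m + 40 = (m - 4)*(m^2 - 3*m - 10) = (m - 4)*(m + 2)*(m - 5)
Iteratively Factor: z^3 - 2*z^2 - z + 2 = (z - 1)*(z^2 - z - 2) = (z - 1)*(z + 1)*(z - 2)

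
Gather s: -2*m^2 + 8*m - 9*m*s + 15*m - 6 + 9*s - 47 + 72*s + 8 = -2*m^2 + 23*m + s*(81 - 9*m) - 45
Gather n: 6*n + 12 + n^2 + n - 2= n^2 + 7*n + 10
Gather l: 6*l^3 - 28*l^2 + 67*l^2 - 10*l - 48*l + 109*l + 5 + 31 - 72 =6*l^3 + 39*l^2 + 51*l - 36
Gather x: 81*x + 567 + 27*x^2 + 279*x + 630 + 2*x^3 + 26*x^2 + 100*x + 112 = 2*x^3 + 53*x^2 + 460*x + 1309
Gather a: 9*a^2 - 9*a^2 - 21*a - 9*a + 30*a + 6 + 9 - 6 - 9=0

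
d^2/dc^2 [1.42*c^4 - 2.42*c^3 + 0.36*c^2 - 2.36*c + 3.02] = 17.04*c^2 - 14.52*c + 0.72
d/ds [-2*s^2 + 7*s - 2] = 7 - 4*s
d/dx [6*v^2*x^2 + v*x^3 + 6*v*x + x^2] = 12*v^2*x + 3*v*x^2 + 6*v + 2*x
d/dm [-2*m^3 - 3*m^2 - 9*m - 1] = -6*m^2 - 6*m - 9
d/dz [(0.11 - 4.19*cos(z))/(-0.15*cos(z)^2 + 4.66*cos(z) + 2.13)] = (0.6285*cos(z)^2 - 0.0330000000000013*cos(z) + 9.4373)*sin(z)/(0.0225*cos(z)^4 - 1.398*cos(z)^3 + 21.0766*cos(z)^2 + 19.8516*cos(z) + 4.5369)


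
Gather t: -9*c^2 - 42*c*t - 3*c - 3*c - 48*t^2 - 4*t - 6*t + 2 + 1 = -9*c^2 - 6*c - 48*t^2 + t*(-42*c - 10) + 3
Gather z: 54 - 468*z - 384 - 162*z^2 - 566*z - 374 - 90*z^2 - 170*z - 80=-252*z^2 - 1204*z - 784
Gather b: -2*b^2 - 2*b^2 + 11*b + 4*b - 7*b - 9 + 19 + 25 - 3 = -4*b^2 + 8*b + 32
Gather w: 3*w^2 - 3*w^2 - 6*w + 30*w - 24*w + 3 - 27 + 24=0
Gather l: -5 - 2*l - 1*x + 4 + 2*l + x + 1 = 0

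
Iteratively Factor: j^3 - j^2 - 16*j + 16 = (j + 4)*(j^2 - 5*j + 4) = (j - 1)*(j + 4)*(j - 4)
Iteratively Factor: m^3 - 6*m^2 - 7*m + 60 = (m + 3)*(m^2 - 9*m + 20) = (m - 4)*(m + 3)*(m - 5)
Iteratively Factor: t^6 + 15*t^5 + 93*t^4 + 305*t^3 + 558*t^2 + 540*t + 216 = (t + 3)*(t^5 + 12*t^4 + 57*t^3 + 134*t^2 + 156*t + 72) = (t + 2)*(t + 3)*(t^4 + 10*t^3 + 37*t^2 + 60*t + 36) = (t + 2)*(t + 3)^2*(t^3 + 7*t^2 + 16*t + 12) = (t + 2)*(t + 3)^3*(t^2 + 4*t + 4) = (t + 2)^2*(t + 3)^3*(t + 2)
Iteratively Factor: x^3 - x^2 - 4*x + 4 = (x - 2)*(x^2 + x - 2) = (x - 2)*(x + 2)*(x - 1)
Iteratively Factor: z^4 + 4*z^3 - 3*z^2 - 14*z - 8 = (z + 1)*(z^3 + 3*z^2 - 6*z - 8) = (z + 1)^2*(z^2 + 2*z - 8) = (z - 2)*(z + 1)^2*(z + 4)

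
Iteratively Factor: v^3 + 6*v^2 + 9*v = (v)*(v^2 + 6*v + 9) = v*(v + 3)*(v + 3)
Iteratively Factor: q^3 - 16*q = (q + 4)*(q^2 - 4*q) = q*(q + 4)*(q - 4)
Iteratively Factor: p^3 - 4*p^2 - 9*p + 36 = (p - 4)*(p^2 - 9) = (p - 4)*(p + 3)*(p - 3)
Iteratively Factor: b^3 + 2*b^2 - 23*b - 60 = (b - 5)*(b^2 + 7*b + 12) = (b - 5)*(b + 3)*(b + 4)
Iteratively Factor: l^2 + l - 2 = (l - 1)*(l + 2)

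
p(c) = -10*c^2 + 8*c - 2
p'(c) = 8 - 20*c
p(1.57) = -14.09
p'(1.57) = -23.40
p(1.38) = -10.00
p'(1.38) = -19.60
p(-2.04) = -59.94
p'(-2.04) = 48.80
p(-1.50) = -36.50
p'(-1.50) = 38.00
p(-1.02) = -20.56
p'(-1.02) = 28.40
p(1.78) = -19.44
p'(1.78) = -27.60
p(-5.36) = -332.18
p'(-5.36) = 115.20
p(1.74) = -18.36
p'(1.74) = -26.80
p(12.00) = -1346.00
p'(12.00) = -232.00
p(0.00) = -2.00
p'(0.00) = 8.00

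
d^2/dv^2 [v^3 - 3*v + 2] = 6*v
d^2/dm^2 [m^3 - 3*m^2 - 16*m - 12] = 6*m - 6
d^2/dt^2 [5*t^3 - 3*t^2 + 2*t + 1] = 30*t - 6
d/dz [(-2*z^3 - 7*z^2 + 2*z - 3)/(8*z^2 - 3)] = 2*(-8*z^4 + z^2 + 45*z - 3)/(64*z^4 - 48*z^2 + 9)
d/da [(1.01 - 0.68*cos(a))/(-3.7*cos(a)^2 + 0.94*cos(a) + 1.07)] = (2.516*cos(a)^2 - 7.474*cos(a) + 1.677)*sin(a)/(13.69*cos(a)^4 - 6.956*cos(a)^3 - 7.0344*cos(a)^2 + 2.0116*cos(a) + 1.1449)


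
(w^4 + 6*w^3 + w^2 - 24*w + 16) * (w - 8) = w^5 - 2*w^4 - 47*w^3 - 32*w^2 + 208*w - 128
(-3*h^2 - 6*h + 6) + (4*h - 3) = -3*h^2 - 2*h + 3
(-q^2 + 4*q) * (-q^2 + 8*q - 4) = q^4 - 12*q^3 + 36*q^2 - 16*q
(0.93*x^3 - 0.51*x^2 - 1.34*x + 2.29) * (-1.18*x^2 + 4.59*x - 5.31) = -1.0974*x^5 + 4.8705*x^4 - 5.698*x^3 - 6.1447*x^2 + 17.6265*x - 12.1599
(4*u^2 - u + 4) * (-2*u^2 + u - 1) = -8*u^4 + 6*u^3 - 13*u^2 + 5*u - 4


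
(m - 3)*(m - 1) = m^2 - 4*m + 3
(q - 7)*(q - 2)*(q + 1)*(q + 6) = q^4 - 2*q^3 - 43*q^2 + 44*q + 84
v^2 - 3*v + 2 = (v - 2)*(v - 1)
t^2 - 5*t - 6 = (t - 6)*(t + 1)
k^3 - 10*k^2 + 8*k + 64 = (k - 8)*(k - 4)*(k + 2)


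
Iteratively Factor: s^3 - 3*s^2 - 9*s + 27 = (s - 3)*(s^2 - 9) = (s - 3)^2*(s + 3)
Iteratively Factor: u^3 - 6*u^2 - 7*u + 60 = (u + 3)*(u^2 - 9*u + 20) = (u - 5)*(u + 3)*(u - 4)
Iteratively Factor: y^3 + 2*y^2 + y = (y)*(y^2 + 2*y + 1) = y*(y + 1)*(y + 1)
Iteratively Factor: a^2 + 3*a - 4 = (a + 4)*(a - 1)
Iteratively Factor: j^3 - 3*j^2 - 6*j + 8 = (j + 2)*(j^2 - 5*j + 4) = (j - 1)*(j + 2)*(j - 4)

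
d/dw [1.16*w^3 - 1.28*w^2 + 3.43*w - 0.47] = 3.48*w^2 - 2.56*w + 3.43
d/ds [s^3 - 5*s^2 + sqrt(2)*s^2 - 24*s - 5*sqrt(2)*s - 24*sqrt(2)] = 3*s^2 - 10*s + 2*sqrt(2)*s - 24 - 5*sqrt(2)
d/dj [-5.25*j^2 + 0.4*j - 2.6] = 0.4 - 10.5*j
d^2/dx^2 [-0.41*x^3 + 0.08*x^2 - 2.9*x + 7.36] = 0.16 - 2.46*x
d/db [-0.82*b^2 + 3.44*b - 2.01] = 3.44 - 1.64*b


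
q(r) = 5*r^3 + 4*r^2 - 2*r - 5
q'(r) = 15*r^2 + 8*r - 2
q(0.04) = -5.07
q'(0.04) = -1.66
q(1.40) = 13.76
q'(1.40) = 38.60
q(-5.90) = -880.86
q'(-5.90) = 472.95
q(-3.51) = -164.92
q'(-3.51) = 154.72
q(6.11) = 1272.60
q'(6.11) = 606.86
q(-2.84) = -81.59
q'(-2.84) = 96.26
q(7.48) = 2296.39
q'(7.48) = 897.10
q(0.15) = -5.19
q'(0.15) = -0.46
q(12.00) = 9187.00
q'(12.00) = 2254.00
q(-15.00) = -15950.00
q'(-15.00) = 3253.00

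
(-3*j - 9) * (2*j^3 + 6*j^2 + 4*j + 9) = -6*j^4 - 36*j^3 - 66*j^2 - 63*j - 81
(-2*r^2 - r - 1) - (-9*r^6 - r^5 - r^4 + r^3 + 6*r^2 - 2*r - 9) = 9*r^6 + r^5 + r^4 - r^3 - 8*r^2 + r + 8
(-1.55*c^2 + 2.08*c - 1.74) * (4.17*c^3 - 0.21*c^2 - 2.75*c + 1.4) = -6.4635*c^5 + 8.9991*c^4 - 3.4301*c^3 - 7.5246*c^2 + 7.697*c - 2.436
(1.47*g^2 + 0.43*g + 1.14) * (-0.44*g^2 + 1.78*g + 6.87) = -0.6468*g^4 + 2.4274*g^3 + 10.3627*g^2 + 4.9833*g + 7.8318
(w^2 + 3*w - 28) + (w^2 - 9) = 2*w^2 + 3*w - 37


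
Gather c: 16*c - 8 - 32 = 16*c - 40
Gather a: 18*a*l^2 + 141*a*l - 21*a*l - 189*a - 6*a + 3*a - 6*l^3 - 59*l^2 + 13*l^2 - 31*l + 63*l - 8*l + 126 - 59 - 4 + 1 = a*(18*l^2 + 120*l - 192) - 6*l^3 - 46*l^2 + 24*l + 64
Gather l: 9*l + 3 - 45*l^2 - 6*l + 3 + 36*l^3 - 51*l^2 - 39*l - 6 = 36*l^3 - 96*l^2 - 36*l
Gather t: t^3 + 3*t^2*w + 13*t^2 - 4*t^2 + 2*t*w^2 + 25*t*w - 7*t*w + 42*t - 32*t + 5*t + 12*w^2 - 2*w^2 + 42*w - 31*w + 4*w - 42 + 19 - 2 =t^3 + t^2*(3*w + 9) + t*(2*w^2 + 18*w + 15) + 10*w^2 + 15*w - 25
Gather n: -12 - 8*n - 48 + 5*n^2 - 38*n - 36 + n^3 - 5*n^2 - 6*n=n^3 - 52*n - 96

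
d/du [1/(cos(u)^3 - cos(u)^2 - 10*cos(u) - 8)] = (3*cos(u)^2 - 2*cos(u) - 10)*sin(u)/(-cos(u)^3 + cos(u)^2 + 10*cos(u) + 8)^2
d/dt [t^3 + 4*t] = 3*t^2 + 4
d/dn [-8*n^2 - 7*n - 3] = -16*n - 7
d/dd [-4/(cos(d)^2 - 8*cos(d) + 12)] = 8*(4 - cos(d))*sin(d)/(cos(d)^2 - 8*cos(d) + 12)^2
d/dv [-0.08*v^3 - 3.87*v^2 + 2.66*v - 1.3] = -0.24*v^2 - 7.74*v + 2.66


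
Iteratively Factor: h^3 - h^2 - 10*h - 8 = (h + 1)*(h^2 - 2*h - 8) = (h - 4)*(h + 1)*(h + 2)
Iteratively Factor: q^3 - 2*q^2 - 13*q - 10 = (q + 1)*(q^2 - 3*q - 10) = (q - 5)*(q + 1)*(q + 2)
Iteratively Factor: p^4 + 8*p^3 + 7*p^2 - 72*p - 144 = (p + 4)*(p^3 + 4*p^2 - 9*p - 36) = (p - 3)*(p + 4)*(p^2 + 7*p + 12) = (p - 3)*(p + 3)*(p + 4)*(p + 4)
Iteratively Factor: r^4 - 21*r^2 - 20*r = (r)*(r^3 - 21*r - 20) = r*(r + 4)*(r^2 - 4*r - 5) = r*(r - 5)*(r + 4)*(r + 1)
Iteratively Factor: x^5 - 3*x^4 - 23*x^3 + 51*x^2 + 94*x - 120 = (x - 3)*(x^4 - 23*x^2 - 18*x + 40) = (x - 5)*(x - 3)*(x^3 + 5*x^2 + 2*x - 8) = (x - 5)*(x - 3)*(x + 4)*(x^2 + x - 2) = (x - 5)*(x - 3)*(x - 1)*(x + 4)*(x + 2)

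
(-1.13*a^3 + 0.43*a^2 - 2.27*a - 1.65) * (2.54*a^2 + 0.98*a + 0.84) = -2.8702*a^5 - 0.0151999999999999*a^4 - 6.2936*a^3 - 6.0544*a^2 - 3.5238*a - 1.386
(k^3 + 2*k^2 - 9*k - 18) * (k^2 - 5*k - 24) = k^5 - 3*k^4 - 43*k^3 - 21*k^2 + 306*k + 432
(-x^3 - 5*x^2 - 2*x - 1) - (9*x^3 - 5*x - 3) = -10*x^3 - 5*x^2 + 3*x + 2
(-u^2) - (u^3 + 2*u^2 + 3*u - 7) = -u^3 - 3*u^2 - 3*u + 7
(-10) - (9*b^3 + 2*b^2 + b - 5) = -9*b^3 - 2*b^2 - b - 5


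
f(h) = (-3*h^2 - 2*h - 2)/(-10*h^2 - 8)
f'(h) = 20*h*(-3*h^2 - 2*h - 2)/(-10*h^2 - 8)^2 + (-6*h - 2)/(-10*h^2 - 8)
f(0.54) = 0.36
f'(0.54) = 0.12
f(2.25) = 0.37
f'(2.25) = -0.02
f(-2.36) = 0.22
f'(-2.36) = -0.03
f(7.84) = 0.32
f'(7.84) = -0.00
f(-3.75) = 0.25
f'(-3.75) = -0.01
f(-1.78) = 0.20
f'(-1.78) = -0.04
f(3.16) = 0.35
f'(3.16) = -0.01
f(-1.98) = 0.21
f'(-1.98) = -0.04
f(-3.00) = 0.23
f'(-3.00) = -0.02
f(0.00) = 0.25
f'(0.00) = 0.25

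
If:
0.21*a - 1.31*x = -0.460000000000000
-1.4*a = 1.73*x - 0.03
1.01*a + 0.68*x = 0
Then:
No Solution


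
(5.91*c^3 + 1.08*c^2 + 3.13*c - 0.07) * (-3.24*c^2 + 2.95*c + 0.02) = -19.1484*c^5 + 13.9353*c^4 - 6.837*c^3 + 9.4819*c^2 - 0.1439*c - 0.0014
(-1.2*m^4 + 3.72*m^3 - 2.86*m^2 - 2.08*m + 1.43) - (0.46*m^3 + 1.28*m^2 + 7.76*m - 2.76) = -1.2*m^4 + 3.26*m^3 - 4.14*m^2 - 9.84*m + 4.19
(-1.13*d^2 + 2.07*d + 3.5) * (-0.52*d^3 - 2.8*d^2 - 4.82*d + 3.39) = 0.5876*d^5 + 2.0876*d^4 - 2.1694*d^3 - 23.6081*d^2 - 9.8527*d + 11.865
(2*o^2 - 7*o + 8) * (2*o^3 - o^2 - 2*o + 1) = 4*o^5 - 16*o^4 + 19*o^3 + 8*o^2 - 23*o + 8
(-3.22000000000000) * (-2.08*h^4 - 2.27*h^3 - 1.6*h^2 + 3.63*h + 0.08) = 6.6976*h^4 + 7.3094*h^3 + 5.152*h^2 - 11.6886*h - 0.2576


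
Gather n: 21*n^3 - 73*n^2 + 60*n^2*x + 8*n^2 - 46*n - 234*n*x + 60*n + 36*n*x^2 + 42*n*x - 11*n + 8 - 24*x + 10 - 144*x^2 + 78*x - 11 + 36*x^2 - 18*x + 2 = 21*n^3 + n^2*(60*x - 65) + n*(36*x^2 - 192*x + 3) - 108*x^2 + 36*x + 9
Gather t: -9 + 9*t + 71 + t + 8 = 10*t + 70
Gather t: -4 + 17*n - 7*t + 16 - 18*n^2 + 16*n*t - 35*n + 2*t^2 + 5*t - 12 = -18*n^2 - 18*n + 2*t^2 + t*(16*n - 2)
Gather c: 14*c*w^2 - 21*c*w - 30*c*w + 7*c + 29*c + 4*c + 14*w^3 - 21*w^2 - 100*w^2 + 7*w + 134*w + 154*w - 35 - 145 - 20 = c*(14*w^2 - 51*w + 40) + 14*w^3 - 121*w^2 + 295*w - 200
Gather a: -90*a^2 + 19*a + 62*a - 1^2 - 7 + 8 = -90*a^2 + 81*a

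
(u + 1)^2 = u^2 + 2*u + 1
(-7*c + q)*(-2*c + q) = 14*c^2 - 9*c*q + q^2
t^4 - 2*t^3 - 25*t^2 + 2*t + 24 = (t - 6)*(t - 1)*(t + 1)*(t + 4)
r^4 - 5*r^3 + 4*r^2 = r^2*(r - 4)*(r - 1)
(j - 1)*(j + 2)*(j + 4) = j^3 + 5*j^2 + 2*j - 8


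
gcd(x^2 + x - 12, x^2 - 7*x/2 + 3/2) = x - 3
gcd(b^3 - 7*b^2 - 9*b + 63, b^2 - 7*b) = b - 7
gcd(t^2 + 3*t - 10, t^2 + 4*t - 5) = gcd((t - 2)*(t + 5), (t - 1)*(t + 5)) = t + 5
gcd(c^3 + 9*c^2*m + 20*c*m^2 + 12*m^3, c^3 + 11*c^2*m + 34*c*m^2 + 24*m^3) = c^2 + 7*c*m + 6*m^2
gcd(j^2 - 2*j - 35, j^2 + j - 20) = j + 5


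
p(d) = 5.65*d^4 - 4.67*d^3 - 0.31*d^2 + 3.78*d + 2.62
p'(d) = 22.6*d^3 - 14.01*d^2 - 0.62*d + 3.78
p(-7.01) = 15212.91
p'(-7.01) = -8465.40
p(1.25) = 11.53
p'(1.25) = 25.26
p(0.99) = 6.95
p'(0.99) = 11.36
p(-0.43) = 1.50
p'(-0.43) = -0.34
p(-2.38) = 236.11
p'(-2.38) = -378.78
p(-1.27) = 21.58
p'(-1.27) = -64.32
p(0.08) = 2.92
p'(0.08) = 3.65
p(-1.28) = 22.23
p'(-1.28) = -65.78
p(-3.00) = 572.23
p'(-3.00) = -730.65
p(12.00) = 109091.98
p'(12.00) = 37031.70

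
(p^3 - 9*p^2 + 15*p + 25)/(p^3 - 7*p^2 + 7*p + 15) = (p - 5)/(p - 3)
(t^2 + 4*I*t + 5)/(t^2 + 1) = (t + 5*I)/(t + I)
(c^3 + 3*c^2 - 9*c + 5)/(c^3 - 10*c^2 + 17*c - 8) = (c + 5)/(c - 8)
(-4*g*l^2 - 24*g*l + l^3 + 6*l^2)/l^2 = -4*g - 24*g/l + l + 6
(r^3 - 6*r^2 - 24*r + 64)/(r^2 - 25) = (r^3 - 6*r^2 - 24*r + 64)/(r^2 - 25)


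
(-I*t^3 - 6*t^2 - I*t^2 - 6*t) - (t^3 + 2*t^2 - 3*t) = -t^3 - I*t^3 - 8*t^2 - I*t^2 - 3*t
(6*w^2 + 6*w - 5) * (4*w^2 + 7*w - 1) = 24*w^4 + 66*w^3 + 16*w^2 - 41*w + 5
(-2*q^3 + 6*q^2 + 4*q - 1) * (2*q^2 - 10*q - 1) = -4*q^5 + 32*q^4 - 50*q^3 - 48*q^2 + 6*q + 1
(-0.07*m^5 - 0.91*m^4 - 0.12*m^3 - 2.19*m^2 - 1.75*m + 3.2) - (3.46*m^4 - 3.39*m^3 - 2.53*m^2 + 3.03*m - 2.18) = -0.07*m^5 - 4.37*m^4 + 3.27*m^3 + 0.34*m^2 - 4.78*m + 5.38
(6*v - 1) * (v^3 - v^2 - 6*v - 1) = 6*v^4 - 7*v^3 - 35*v^2 + 1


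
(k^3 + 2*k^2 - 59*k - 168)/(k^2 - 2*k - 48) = (k^2 + 10*k + 21)/(k + 6)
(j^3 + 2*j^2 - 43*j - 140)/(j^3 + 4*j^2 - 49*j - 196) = (j + 5)/(j + 7)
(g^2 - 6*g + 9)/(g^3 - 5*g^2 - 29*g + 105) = (g - 3)/(g^2 - 2*g - 35)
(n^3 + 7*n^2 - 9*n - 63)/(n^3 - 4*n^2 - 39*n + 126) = (n^2 + 10*n + 21)/(n^2 - n - 42)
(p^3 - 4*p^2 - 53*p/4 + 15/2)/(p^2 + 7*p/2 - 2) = (p^2 - 7*p/2 - 15)/(p + 4)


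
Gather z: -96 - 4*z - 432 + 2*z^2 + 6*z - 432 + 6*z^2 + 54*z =8*z^2 + 56*z - 960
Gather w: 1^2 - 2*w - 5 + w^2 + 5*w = w^2 + 3*w - 4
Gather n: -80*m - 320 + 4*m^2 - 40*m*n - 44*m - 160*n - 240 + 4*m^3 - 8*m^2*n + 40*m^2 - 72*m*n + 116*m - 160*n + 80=4*m^3 + 44*m^2 - 8*m + n*(-8*m^2 - 112*m - 320) - 480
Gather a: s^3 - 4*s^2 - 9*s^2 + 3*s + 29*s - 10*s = s^3 - 13*s^2 + 22*s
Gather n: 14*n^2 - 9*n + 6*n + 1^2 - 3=14*n^2 - 3*n - 2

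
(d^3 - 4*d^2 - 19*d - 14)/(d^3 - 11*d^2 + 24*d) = (d^3 - 4*d^2 - 19*d - 14)/(d*(d^2 - 11*d + 24))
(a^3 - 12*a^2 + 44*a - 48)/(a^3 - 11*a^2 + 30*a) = (a^2 - 6*a + 8)/(a*(a - 5))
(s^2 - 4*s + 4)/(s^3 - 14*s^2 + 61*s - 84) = (s^2 - 4*s + 4)/(s^3 - 14*s^2 + 61*s - 84)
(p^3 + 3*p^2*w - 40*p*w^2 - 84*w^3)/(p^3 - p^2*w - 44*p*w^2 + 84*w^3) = (p + 2*w)/(p - 2*w)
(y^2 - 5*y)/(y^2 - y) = (y - 5)/(y - 1)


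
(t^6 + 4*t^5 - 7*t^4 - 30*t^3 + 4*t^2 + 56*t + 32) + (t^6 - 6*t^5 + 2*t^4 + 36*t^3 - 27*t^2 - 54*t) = 2*t^6 - 2*t^5 - 5*t^4 + 6*t^3 - 23*t^2 + 2*t + 32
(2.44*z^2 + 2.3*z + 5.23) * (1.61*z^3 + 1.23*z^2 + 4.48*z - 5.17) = 3.9284*z^5 + 6.7042*z^4 + 22.1805*z^3 + 4.1221*z^2 + 11.5394*z - 27.0391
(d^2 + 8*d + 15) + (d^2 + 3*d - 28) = 2*d^2 + 11*d - 13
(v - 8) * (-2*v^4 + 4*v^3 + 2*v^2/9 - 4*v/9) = -2*v^5 + 20*v^4 - 286*v^3/9 - 20*v^2/9 + 32*v/9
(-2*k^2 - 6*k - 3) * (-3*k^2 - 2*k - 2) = 6*k^4 + 22*k^3 + 25*k^2 + 18*k + 6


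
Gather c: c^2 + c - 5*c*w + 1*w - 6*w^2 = c^2 + c*(1 - 5*w) - 6*w^2 + w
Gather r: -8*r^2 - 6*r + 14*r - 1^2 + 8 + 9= -8*r^2 + 8*r + 16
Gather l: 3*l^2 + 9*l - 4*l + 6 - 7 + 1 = 3*l^2 + 5*l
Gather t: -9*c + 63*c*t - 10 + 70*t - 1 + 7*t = -9*c + t*(63*c + 77) - 11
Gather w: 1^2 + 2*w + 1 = 2*w + 2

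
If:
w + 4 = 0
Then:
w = -4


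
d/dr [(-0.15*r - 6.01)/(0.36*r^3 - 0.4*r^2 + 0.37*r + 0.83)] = (0.108*r^3 + 6.4308*r^2 - 4.808*r + 2.0992)/(0.1296*r^6 - 0.288*r^5 + 0.4264*r^4 + 0.3016*r^3 - 0.5271*r^2 + 0.6142*r + 0.6889)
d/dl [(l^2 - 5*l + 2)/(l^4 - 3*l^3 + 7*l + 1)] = ((2*l - 5)*(l^4 - 3*l^3 + 7*l + 1) - (l^2 - 5*l + 2)*(4*l^3 - 9*l^2 + 7))/(l^4 - 3*l^3 + 7*l + 1)^2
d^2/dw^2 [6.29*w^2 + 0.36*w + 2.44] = 12.5800000000000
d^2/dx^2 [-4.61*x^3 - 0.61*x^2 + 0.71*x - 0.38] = -27.66*x - 1.22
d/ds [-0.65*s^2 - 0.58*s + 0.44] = -1.3*s - 0.58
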